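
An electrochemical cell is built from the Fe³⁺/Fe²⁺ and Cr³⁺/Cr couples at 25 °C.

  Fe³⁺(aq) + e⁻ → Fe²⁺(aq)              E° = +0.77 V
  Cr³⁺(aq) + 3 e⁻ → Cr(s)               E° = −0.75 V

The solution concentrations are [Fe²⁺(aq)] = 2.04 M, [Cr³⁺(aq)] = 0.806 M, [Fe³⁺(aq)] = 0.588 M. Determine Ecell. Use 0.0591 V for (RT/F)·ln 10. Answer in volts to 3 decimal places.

Fe³⁺/Fe²⁺ is reduced (cathode, E° = +0.77 V) and Cr³⁺/Cr is oxidized (anode).
E°cell = E°cat − E°an = +0.77 − (−0.75) = +1.52 V; n = 3.
The balanced reaction is 3 Fe³⁺(aq) + Cr(s) → 3 Fe²⁺(aq) + Cr³⁺(aq), so Q = ([Fe²⁺(aq)]^3·[Cr³⁺(aq)]) / [Fe³⁺(aq)]^3 = 33.7 and log Q = 1.527.
Applying E = E° − (RT ln10/nF)·log Q gives +1.52 − (0.0591/3)(1.527) = +1.490 V.

+1.490 V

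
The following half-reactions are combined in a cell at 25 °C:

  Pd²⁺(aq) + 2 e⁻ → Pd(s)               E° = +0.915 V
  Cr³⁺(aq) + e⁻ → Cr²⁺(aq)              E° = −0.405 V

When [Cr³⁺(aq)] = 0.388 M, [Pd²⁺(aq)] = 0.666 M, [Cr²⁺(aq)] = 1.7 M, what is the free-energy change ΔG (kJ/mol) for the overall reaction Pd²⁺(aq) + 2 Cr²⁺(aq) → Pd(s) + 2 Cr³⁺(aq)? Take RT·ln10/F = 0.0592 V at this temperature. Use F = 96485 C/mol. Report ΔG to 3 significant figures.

The standard cell potential is +0.915 − (−0.405) = +1.320 V, with n = 2 electrons in the balanced equation.
Here Q = [Cr³⁺(aq)]^2 / ([Pd²⁺(aq)]·[Cr²⁺(aq)]^2) = 0.0782 (log Q = −1.107), giving E = +1.320 − (0.0592/2)·(−1.107) = +1.3528 V.
Then ΔG = −nFE = −2 × 96485 × +1.3528 J/mol = −261 kJ/mol.

−261 kJ/mol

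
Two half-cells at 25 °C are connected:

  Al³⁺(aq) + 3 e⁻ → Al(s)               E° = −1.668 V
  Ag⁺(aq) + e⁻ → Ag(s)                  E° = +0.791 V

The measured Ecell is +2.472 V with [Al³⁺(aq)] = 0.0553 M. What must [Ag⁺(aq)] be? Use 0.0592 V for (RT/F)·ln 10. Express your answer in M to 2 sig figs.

With Ag⁺/Ag at the cathode and Al³⁺/Al at the anode, E°cell = +0.791 − (−1.668) = +2.459 V (n = 3).
From the Nernst equation, log Q = n(E° − E)/0.0592 = 3·(+2.459 − (+2.472))/0.0592 = −0.659.
The balanced reaction is 3 Ag⁺(aq) + Al(s) → 3 Ag(s) + Al³⁺(aq), so Q = [Al³⁺(aq)] / [Ag⁺(aq)]^3.
Solving for the unknown gives log [Ag⁺(aq)] = −0.199, so [Ag⁺(aq)] ≈ 0.63 M.

0.63 M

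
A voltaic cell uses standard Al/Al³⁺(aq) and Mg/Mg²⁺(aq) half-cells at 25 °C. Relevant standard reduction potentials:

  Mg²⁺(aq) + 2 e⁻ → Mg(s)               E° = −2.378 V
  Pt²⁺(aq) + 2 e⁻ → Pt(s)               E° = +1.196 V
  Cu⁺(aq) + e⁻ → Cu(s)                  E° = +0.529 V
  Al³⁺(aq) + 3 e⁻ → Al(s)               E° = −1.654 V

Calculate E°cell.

The Al³⁺/Al couple has the higher E°, so Al ion is reduced (cathode) and Mg is oxidized (anode).
E°cell = E°(cathode) − E°(anode) = −1.654 − (−2.378) = +0.724 V.

+0.724 V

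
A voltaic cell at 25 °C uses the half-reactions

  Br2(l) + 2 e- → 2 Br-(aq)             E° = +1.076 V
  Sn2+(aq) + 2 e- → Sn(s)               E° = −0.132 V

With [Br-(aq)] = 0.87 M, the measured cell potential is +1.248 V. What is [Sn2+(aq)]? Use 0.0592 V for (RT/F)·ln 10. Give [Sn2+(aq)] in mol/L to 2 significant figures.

0.059 M

Br₂/Br⁻ is the cathode (higher E°); E°cell = +1.076 − (−0.132) = +1.208 V with n = 2.
Since E = E° − (0.0592/n)·log Q, log Q = n(E° − E)/0.0592 = −1.351.
The balanced reaction is Br2(l) + Sn(s) → 2 Br-(aq) + Sn2+(aq), so Q = [Br-(aq)]^2·[Sn2+(aq)].
Isolating [Sn2+(aq)] in Q = 10^{−1.351} yields log [Sn2+(aq)] = −1.230, i.e. 0.059 M.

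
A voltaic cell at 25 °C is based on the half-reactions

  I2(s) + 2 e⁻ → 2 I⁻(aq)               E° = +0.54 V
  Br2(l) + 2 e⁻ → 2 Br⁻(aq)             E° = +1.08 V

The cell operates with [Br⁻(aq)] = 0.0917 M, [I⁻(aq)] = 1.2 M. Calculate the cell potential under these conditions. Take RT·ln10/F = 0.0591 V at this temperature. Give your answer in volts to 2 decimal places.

+0.61 V

Since E°(Br₂/Br⁻) > E°(I₂/I⁻), Br₂/Br⁻ serves as the cathode.
E°cell = +1.08 − (+0.54) = +0.54 V, with n = 2 electrons transferred.
For the overall reaction Br2(l) + 2 I⁻(aq) → 2 Br⁻(aq) + I2(s), Q = [Br⁻(aq)]^2 / [I⁻(aq)]^2 = 0.00584, giving log Q = −2.234.
E = E° − (0.0591/n)·log Q = +0.54 − (0.0591/2)(−2.234) = +0.61 V.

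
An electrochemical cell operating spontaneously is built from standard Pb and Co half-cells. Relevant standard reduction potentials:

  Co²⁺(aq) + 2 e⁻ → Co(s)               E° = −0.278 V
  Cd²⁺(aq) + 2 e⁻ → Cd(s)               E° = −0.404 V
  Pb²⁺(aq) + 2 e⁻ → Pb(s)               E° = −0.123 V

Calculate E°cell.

Of the two couples in this cell, the one with the more positive reduction potential is reduced at the cathode: here that is Pb²⁺/Pb (−0.123 V); Co²⁺/Co (−0.278 V) is the anode.
E°cell = E°(cathode) − E°(anode) = −0.123 − (−0.278) = +0.155 V.

+0.155 V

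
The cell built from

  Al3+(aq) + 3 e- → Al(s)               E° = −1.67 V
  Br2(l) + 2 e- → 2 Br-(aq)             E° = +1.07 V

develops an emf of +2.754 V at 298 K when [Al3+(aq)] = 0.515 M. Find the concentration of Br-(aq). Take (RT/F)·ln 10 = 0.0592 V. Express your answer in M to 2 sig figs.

Br₂/Br⁻ is the cathode (higher E°); E°cell = +1.07 − (−1.67) = +2.74 V with n = 6.
Since E = E° − (0.0592/n)·log Q, log Q = n(E° − E)/0.0592 = −1.419.
Balancing electrons gives 3 Br2(l) + 2 Al(s) → 6 Br-(aq) + 2 Al3+(aq); thus Q = [Br-(aq)]^6·[Al3+(aq)]^2.
Solving for the unknown gives log [Br-(aq)] = −0.140, so [Br-(aq)] ≈ 0.72 M.

0.72 M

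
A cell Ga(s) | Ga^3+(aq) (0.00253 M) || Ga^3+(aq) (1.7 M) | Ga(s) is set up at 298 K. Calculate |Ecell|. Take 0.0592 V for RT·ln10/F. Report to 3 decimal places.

0.056 V

For a concentration cell E°cell = 0, since both electrodes use the same couple.
The compartment with the higher Ga^3+(aq) concentration (1.7 M) acts as the cathode; ions are reduced there and produced at the dilute (0.00253 M) anode.
With n = 3, Ecell = −(0.0592/3)·log([dilute]/[conc]) = −(0.0592/3)·log(0.00253/1.7) = +0.056 V.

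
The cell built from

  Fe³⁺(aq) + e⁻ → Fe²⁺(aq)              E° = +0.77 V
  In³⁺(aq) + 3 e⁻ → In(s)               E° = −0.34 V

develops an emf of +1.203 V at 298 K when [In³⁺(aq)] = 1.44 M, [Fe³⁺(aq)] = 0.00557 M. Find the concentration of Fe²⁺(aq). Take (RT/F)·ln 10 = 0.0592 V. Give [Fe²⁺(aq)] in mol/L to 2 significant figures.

Fe³⁺/Fe²⁺ is the cathode (higher E°); E°cell = +0.77 − (−0.34) = +1.11 V with n = 3.
From the Nernst equation, log Q = n(E° − E)/0.0592 = 3·(+1.11 − (+1.203))/0.0592 = −4.713.
The balanced reaction is 3 Fe³⁺(aq) + In(s) → 3 Fe²⁺(aq) + In³⁺(aq), so Q = ([Fe²⁺(aq)]^3·[In³⁺(aq)]) / [Fe³⁺(aq)]^3.
Isolating [Fe²⁺(aq)] in Q = 10^{−4.713} yields log [Fe²⁺(aq)] = −3.878, i.e. 0.00013 M.

0.00013 M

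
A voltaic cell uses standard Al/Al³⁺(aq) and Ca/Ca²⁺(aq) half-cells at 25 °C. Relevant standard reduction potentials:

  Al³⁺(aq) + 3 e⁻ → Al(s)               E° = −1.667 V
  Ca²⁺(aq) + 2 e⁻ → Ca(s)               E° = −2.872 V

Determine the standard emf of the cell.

The Al³⁺/Al couple has the higher E°, so Al ion is reduced (cathode) and Ca is oxidized (anode).
E°cell = E°(cathode) − E°(anode) = −1.667 − (−2.872) = +1.205 V.

+1.205 V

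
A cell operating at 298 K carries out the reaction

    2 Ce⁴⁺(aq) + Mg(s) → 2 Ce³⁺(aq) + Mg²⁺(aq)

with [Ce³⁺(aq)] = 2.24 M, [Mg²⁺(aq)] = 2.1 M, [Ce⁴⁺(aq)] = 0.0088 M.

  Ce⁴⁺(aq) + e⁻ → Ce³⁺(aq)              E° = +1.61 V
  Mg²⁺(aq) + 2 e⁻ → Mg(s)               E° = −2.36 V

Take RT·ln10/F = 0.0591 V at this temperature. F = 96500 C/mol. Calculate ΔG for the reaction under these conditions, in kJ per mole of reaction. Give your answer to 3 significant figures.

E°cell = +1.61 − (−2.36) = +3.97 V; the balanced reaction transfers n = 2 electrons.
The reaction quotient is ([Ce³⁺(aq)]^2·[Mg²⁺(aq)]) / [Ce⁴⁺(aq)]^2 = 1.36×10^5; by Nernst, E = +3.97 − (0.0591/2)(5.134) = +3.8183 V.
Then ΔG = −nFE = −2 × 96500 × +3.8183 J/mol = −737 kJ/mol.

−737 kJ/mol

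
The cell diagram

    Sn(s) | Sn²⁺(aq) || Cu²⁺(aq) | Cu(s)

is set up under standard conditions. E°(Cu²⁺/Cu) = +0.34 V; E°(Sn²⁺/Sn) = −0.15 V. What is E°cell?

By convention the left-hand electrode in cell notation is the anode (oxidation) and the right-hand electrode is the cathode (reduction).
E°cell = E°(right) − E°(left) = +0.34 − (−0.15) = +0.49 V.

+0.49 V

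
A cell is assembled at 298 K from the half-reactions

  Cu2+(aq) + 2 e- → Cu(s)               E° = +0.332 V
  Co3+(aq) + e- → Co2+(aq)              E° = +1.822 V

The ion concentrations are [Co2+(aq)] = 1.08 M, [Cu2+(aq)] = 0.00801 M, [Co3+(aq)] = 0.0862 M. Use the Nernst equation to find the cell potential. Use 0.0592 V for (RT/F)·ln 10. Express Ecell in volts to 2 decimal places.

Since E°(Co³⁺/Co²⁺) > E°(Cu²⁺/Cu), Co³⁺/Co²⁺ serves as the cathode.
The standard potential is +1.822 − (+0.332) = +1.490 V and the balanced reaction transfers n = 2 electrons.
Balancing gives 2 Co3+(aq) + Cu(s) → 2 Co2+(aq) + Cu2+(aq); hence Q = ([Co2+(aq)]^2·[Cu2+(aq)]) / [Co3+(aq)]^2 = 1.26 (log Q = 0.099).
Applying E = E° − (RT ln10/nF)·log Q gives +1.490 − (0.0592/2)(0.099) = +1.49 V.

+1.49 V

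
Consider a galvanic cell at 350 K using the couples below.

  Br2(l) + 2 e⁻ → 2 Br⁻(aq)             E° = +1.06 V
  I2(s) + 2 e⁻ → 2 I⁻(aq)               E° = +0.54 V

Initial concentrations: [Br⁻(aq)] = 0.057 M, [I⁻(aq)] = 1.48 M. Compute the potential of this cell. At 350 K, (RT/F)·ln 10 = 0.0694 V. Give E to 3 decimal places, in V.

+0.618 V

Br₂/Br⁻ is reduced (cathode, E° = +1.06 V) and I₂/I⁻ is oxidized (anode).
E°cell = +1.06 − (+0.54) = +0.52 V, with n = 2 electrons transferred.
Balancing gives Br2(l) + 2 I⁻(aq) → 2 Br⁻(aq) + I2(s); hence Q = [Br⁻(aq)]^2 / [I⁻(aq)]^2 = 0.00148 (log Q = −2.829).
By the Nernst equation, E = +0.52 − (0.0694/2)·(−2.829) = +0.618 V.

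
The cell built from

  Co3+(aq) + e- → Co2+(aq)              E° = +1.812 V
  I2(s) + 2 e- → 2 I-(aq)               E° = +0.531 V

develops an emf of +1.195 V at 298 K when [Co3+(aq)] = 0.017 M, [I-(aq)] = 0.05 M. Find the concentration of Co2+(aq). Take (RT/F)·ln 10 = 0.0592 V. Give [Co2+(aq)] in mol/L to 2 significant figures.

With Co³⁺/Co²⁺ at the cathode and I₂/I⁻ at the anode, E°cell = +1.812 − (+0.531) = +1.281 V (n = 2).
Rearranging E = E° − (0.0592/n)·log Q gives log Q = 2(+1.281 − (+1.195))/0.0592 = 2.905.
For 2 Co3+(aq) + 2 I-(aq) → 2 Co2+(aq) + I2(s), the reaction quotient is Q = [Co2+(aq)]^2 / ([Co3+(aq)]^2·[I-(aq)]^2).
Solving for the unknown gives log [Co2+(aq)] = −1.618, so [Co2+(aq)] ≈ 0.024 M.

0.024 M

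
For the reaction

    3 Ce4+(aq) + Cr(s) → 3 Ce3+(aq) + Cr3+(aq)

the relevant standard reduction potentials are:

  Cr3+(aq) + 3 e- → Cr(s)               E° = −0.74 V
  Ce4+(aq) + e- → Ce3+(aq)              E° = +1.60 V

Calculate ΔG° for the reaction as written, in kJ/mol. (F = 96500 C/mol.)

In the reaction as written Ce4+(aq) is reduced, so the Ce⁴⁺/Ce³⁺ couple is the cathode and Cr³⁺/Cr is the anode.
E°cell = +1.60 − (−0.74) = +2.34 V; balancing electrons gives n = 3.
ΔG° = −nFE°cell = −(3)(96500)(+2.34) J/mol = −677 kJ/mol.

−677 kJ/mol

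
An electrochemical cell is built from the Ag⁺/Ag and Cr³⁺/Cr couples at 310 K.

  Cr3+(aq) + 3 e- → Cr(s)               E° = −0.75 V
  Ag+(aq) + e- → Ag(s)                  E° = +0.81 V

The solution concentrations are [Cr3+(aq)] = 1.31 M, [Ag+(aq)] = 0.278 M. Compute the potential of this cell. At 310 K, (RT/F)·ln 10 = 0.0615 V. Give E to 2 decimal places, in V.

+1.52 V

Since E°(Ag⁺/Ag) > E°(Cr³⁺/Cr), Ag⁺/Ag serves as the cathode.
E°cell = +0.81 − (−0.75) = +1.56 V, with n = 3 electrons transferred.
The balanced reaction is 3 Ag+(aq) + Cr(s) → 3 Ag(s) + Cr3+(aq), so Q = [Cr3+(aq)] / [Ag+(aq)]^3 = 61 and log Q = 1.785.
E = E° − (0.0615/n)·log Q = +1.56 − (0.0615/3)(1.785) = +1.52 V.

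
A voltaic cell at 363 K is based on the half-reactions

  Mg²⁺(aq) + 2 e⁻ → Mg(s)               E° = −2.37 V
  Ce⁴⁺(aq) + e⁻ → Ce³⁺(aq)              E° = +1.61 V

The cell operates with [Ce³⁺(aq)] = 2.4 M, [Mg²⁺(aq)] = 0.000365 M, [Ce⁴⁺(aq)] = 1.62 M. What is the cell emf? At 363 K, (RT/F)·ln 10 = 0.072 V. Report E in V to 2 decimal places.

Ce⁴⁺/Ce³⁺ is reduced (cathode, E° = +1.61 V) and Mg²⁺/Mg is oxidized (anode).
E°cell = +1.61 − (−2.37) = +3.98 V, with n = 2 electrons transferred.
For the overall reaction 2 Ce⁴⁺(aq) + Mg(s) → 2 Ce³⁺(aq) + Mg²⁺(aq), Q = ([Ce³⁺(aq)]^2·[Mg²⁺(aq)]) / [Ce⁴⁺(aq)]^2 = 0.000801, giving log Q = −3.096.
By the Nernst equation, E = +3.98 − (0.072/2)·(−3.096) = +4.09 V.

+4.09 V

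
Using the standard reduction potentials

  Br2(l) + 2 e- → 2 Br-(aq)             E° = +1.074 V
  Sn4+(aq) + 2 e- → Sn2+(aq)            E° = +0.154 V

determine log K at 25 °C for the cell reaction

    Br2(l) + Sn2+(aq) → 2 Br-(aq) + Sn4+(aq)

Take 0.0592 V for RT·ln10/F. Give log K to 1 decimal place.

The Br₂/Br⁻ couple is reduced (cathode); E°cell = +1.074 − (+0.154) = +0.920 V with n = 2.
At equilibrium E = 0, so log K = nE°cell / 0.0592 = (2)(+0.920) / 0.0592 = 31.1.

log K = 31.1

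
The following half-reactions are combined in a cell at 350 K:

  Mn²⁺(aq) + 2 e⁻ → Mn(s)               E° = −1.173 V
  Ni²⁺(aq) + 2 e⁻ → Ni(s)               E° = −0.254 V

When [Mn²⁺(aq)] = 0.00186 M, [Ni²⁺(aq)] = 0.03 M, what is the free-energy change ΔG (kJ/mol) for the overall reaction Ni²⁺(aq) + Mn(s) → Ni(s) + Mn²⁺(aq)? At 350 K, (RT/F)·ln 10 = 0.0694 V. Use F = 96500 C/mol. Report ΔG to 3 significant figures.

−185 kJ/mol

E°cell = −0.254 − (−1.173) = +0.919 V; the balanced reaction transfers n = 2 electrons.
The reaction quotient is [Mn²⁺(aq)] / [Ni²⁺(aq)] = 0.062; by Nernst, E = +0.919 − (0.0694/2)(−1.208) = +0.9609 V.
Then ΔG = −nFE = −2 × 96500 × +0.9609 J/mol = −185 kJ/mol.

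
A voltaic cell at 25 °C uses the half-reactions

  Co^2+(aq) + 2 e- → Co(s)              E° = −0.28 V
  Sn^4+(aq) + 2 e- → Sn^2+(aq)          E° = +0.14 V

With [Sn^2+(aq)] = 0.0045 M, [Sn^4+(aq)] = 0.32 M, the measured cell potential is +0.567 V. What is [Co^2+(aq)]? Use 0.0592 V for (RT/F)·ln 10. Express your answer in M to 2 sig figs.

The Sn⁴⁺/Sn²⁺ couple has the larger reduction potential, so it is the cathode: E°cell = +0.14 − (−0.28) = +0.42 V and n = 2.
From the Nernst equation, log Q = n(E° − E)/0.0592 = 2·(+0.42 − (+0.567))/0.0592 = −4.966.
Balancing electrons gives Sn^4+(aq) + Co(s) → Sn^2+(aq) + Co^2+(aq); thus Q = ([Sn^2+(aq)]·[Co^2+(aq)]) / [Sn^4+(aq)].
Isolating [Co^2+(aq)] in Q = 10^{−4.966} yields log [Co^2+(aq)] = −3.114, i.e. 0.00077 M.

0.00077 M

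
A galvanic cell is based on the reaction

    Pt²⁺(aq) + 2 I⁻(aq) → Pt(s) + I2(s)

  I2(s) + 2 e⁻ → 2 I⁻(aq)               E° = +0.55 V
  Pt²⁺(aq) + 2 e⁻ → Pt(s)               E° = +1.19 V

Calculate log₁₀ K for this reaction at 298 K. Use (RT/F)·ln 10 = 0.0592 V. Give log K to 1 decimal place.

log K = 21.6

The Pt²⁺/Pt couple is reduced (cathode); E°cell = +1.19 − (+0.55) = +0.64 V with n = 2.
At equilibrium E = 0, so log K = nE°cell / 0.0592 = (2)(+0.64) / 0.0592 = 21.6.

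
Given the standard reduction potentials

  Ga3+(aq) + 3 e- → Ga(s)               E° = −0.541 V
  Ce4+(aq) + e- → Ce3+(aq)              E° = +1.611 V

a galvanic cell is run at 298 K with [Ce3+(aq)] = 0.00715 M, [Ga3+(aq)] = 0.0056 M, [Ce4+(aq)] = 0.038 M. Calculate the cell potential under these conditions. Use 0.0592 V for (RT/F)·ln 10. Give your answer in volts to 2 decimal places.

+2.24 V

Since E°(Ce⁴⁺/Ce³⁺) > E°(Ga³⁺/Ga), Ce⁴⁺/Ce³⁺ serves as the cathode.
E°cell = E°cat − E°an = +1.611 − (−0.541) = +2.152 V; n = 3.
Balancing gives 3 Ce4+(aq) + Ga(s) → 3 Ce3+(aq) + Ga3+(aq); hence Q = ([Ce3+(aq)]^3·[Ga3+(aq)]) / [Ce4+(aq)]^3 = 3.73×10^−5 (log Q = −4.428).
Applying E = E° − (RT ln10/nF)·log Q gives +2.152 − (0.0592/3)(−4.428) = +2.24 V.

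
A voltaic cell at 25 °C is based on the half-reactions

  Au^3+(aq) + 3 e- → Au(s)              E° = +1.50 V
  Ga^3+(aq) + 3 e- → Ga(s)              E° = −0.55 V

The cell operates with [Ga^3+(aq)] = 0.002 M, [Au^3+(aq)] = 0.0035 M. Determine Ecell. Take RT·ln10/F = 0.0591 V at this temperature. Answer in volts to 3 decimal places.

+2.055 V

Since E°(Au³⁺/Au) > E°(Ga³⁺/Ga), Au³⁺/Au serves as the cathode.
E°cell = +1.50 − (−0.55) = +2.05 V, with n = 3 electrons transferred.
The balanced reaction is Au^3+(aq) + Ga(s) → Au(s) + Ga^3+(aq), so Q = [Ga^3+(aq)] / [Au^3+(aq)] = 0.571 and log Q = −0.243.
Applying E = E° − (RT ln10/nF)·log Q gives +2.05 − (0.0591/3)(−0.243) = +2.055 V.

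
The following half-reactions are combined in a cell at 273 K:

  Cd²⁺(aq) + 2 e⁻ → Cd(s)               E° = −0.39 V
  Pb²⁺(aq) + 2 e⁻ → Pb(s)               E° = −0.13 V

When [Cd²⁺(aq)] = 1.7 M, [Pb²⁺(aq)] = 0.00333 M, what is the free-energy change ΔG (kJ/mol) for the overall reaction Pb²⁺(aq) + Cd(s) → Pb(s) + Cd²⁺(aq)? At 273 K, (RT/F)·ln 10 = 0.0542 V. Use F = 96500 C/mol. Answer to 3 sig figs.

E°cell = −0.13 − (−0.39) = +0.26 V; the balanced reaction transfers n = 2 electrons.
The reaction quotient is [Cd²⁺(aq)] / [Pb²⁺(aq)] = 511; by Nernst, E = +0.26 − (0.0542/2)(2.708) = +0.1866 V.
ΔG = −nFE = −(2)(96500)(+0.1866) J/mol = −36.0 kJ/mol.

−36.0 kJ/mol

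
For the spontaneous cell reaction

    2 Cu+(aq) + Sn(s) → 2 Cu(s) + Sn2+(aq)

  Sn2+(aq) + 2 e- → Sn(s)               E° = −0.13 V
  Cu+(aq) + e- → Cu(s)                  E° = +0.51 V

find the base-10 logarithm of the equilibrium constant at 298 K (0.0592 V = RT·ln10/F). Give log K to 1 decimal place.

log K = 21.6

The Cu⁺/Cu couple is reduced (cathode); E°cell = +0.51 − (−0.13) = +0.64 V with n = 2.
At equilibrium E = 0, so log K = nE°cell / 0.0592 = (2)(+0.64) / 0.0592 = 21.6.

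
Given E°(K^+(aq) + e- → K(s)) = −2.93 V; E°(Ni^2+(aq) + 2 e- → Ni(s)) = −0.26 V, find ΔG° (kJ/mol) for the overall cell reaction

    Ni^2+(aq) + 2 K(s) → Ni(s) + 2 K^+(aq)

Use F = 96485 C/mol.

In the reaction as written Ni^2+(aq) is reduced, so the Ni²⁺/Ni couple is the cathode and K⁺/K is the anode.
E°cell = −0.26 − (−2.93) = +2.67 V; balancing electrons gives n = 2.
ΔG° = −nFE°cell = −(2)(96485)(+2.67) J/mol = −515 kJ/mol.

−515 kJ/mol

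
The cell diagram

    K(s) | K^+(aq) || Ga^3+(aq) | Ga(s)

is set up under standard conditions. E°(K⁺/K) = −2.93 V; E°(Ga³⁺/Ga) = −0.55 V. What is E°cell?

By convention the left-hand electrode in cell notation is the anode (oxidation) and the right-hand electrode is the cathode (reduction).
E°cell = E°(right) − E°(left) = −0.55 − (−2.93) = +2.38 V.

+2.38 V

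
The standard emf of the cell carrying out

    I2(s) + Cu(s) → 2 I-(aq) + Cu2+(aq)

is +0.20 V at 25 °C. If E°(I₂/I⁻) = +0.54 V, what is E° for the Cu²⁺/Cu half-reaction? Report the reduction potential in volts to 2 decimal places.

In the reaction as written the I₂/I⁻ couple is reduced (cathode) and Cu²⁺/Cu is oxidized (anode), so E°cell = E°(I₂/I⁻) − E°(Cu²⁺/Cu).
E°(Cu²⁺/Cu) = E°(cathode) − E°cell = +0.54 − (+0.20) = +0.34 V.

+0.34 V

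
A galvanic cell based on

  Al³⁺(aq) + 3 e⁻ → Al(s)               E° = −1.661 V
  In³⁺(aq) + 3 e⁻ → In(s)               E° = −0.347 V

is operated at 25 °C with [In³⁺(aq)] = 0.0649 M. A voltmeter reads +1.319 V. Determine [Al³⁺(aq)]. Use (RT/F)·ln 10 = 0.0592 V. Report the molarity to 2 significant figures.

In³⁺/In is the cathode (higher E°); E°cell = −0.347 − (−1.661) = +1.314 V with n = 3.
Since E = E° − (0.0592/n)·log Q, log Q = n(E° − E)/0.0592 = −0.253.
Balancing electrons gives In³⁺(aq) + Al(s) → In(s) + Al³⁺(aq); thus Q = [Al³⁺(aq)] / [In³⁺(aq)].
Solving for the unknown gives log [Al³⁺(aq)] = −1.441, so [Al³⁺(aq)] ≈ 0.036 M.

0.036 M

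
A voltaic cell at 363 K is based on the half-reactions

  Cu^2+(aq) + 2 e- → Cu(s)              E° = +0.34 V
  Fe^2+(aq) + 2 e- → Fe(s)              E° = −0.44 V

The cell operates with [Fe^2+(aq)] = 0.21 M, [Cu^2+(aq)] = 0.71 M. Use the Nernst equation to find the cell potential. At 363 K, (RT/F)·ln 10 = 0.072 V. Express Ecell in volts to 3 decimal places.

+0.799 V

Since E°(Cu²⁺/Cu) > E°(Fe²⁺/Fe), Cu²⁺/Cu serves as the cathode.
The standard potential is +0.34 − (−0.44) = +0.78 V and the balanced reaction transfers n = 2 electrons.
The balanced reaction is Cu^2+(aq) + Fe(s) → Cu(s) + Fe^2+(aq), so Q = [Fe^2+(aq)] / [Cu^2+(aq)] = 0.296 and log Q = −0.529.
Applying E = E° − (RT ln10/nF)·log Q gives +0.78 − (0.072/2)(−0.529) = +0.799 V.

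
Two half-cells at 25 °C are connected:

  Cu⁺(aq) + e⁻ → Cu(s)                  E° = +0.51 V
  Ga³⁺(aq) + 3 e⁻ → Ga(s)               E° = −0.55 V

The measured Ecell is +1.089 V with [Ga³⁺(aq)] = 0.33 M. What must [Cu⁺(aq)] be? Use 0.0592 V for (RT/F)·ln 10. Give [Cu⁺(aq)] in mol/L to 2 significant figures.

The Cu⁺/Cu couple has the larger reduction potential, so it is the cathode: E°cell = +0.51 − (−0.55) = +1.06 V and n = 3.
Rearranging E = E° − (0.0592/n)·log Q gives log Q = 3(+1.06 − (+1.089))/0.0592 = −1.470.
Balancing electrons gives 3 Cu⁺(aq) + Ga(s) → 3 Cu(s) + Ga³⁺(aq); thus Q = [Ga³⁺(aq)] / [Cu⁺(aq)]^3.
Solving for the unknown gives log [Cu⁺(aq)] = 0.330, so [Cu⁺(aq)] ≈ 2.1 M.

2.1 M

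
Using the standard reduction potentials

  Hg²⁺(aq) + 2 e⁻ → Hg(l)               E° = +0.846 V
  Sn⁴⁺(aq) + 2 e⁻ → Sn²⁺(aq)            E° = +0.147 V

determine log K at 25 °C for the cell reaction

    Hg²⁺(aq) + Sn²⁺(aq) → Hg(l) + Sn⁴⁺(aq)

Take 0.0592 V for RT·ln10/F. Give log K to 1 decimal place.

The Hg²⁺/Hg couple is reduced (cathode); E°cell = +0.846 − (+0.147) = +0.699 V with n = 2.
At equilibrium E = 0, so log K = nE°cell / 0.0592 = (2)(+0.699) / 0.0592 = 23.6.

log K = 23.6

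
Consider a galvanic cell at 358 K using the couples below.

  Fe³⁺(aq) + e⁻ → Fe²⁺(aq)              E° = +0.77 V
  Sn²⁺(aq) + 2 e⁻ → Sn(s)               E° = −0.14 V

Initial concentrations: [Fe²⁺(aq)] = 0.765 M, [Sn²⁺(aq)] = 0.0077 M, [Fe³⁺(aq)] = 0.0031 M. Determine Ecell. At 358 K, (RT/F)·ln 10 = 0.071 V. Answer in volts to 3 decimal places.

+0.815 V

Since E°(Fe³⁺/Fe²⁺) > E°(Sn²⁺/Sn), Fe³⁺/Fe²⁺ serves as the cathode.
E°cell = E°cat − E°an = +0.77 − (−0.14) = +0.91 V; n = 2.
For the overall reaction 2 Fe³⁺(aq) + Sn(s) → 2 Fe²⁺(aq) + Sn²⁺(aq), Q = ([Fe²⁺(aq)]^2·[Sn²⁺(aq)]) / [Fe³⁺(aq)]^2 = 469, giving log Q = 2.671.
Applying E = E° − (RT ln10/nF)·log Q gives +0.91 − (0.071/2)(2.671) = +0.815 V.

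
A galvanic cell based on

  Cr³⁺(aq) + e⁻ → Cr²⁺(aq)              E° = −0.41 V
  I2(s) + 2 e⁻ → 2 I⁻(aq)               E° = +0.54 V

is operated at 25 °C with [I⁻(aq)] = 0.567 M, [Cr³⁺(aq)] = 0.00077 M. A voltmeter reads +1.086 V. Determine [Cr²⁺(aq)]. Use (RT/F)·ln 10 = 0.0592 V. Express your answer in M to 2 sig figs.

0.087 M

The I₂/I⁻ couple has the larger reduction potential, so it is the cathode: E°cell = +0.54 − (−0.41) = +0.95 V and n = 2.
Since E = E° − (0.0592/n)·log Q, log Q = n(E° − E)/0.0592 = −4.595.
Balancing electrons gives I2(s) + 2 Cr²⁺(aq) → 2 I⁻(aq) + 2 Cr³⁺(aq); thus Q = ([I⁻(aq)]^2·[Cr³⁺(aq)]^2) / [Cr²⁺(aq)]^2.
Isolating [Cr²⁺(aq)] in Q = 10^{−4.595} yields log [Cr²⁺(aq)] = −1.062, i.e. 0.087 M.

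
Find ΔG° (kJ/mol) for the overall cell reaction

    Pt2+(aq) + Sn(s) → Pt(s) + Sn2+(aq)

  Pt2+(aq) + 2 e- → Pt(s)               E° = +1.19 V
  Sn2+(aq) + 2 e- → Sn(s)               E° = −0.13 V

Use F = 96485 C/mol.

In the reaction as written Pt2+(aq) is reduced, so the Pt²⁺/Pt couple is the cathode and Sn²⁺/Sn is the anode.
E°cell = +1.19 − (−0.13) = +1.32 V; balancing electrons gives n = 2.
ΔG° = −nFE°cell = −(2)(96485)(+1.32) J/mol = −255 kJ/mol.

−255 kJ/mol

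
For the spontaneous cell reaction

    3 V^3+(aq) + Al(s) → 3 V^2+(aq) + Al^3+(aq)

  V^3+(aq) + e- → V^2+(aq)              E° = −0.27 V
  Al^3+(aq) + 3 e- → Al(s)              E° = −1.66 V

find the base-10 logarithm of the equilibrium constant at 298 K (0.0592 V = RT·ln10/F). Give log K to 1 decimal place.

log K = 70.4

The V³⁺/V²⁺ couple is reduced (cathode); E°cell = −0.27 − (−1.66) = +1.39 V with n = 3.
At equilibrium E = 0, so log K = nE°cell / 0.0592 = (3)(+1.39) / 0.0592 = 70.4.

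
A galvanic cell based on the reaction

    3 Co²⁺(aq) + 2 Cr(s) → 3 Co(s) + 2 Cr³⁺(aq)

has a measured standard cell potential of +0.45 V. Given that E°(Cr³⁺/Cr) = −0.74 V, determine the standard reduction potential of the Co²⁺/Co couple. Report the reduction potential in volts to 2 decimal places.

−0.29 V

In the reaction as written the Co²⁺/Co couple is reduced (cathode) and Cr³⁺/Cr is oxidized (anode), so E°cell = E°(Co²⁺/Co) − E°(Cr³⁺/Cr).
E°(Co²⁺/Co) = E°cell + E°(anode) = +0.45 + (−0.74) = −0.29 V.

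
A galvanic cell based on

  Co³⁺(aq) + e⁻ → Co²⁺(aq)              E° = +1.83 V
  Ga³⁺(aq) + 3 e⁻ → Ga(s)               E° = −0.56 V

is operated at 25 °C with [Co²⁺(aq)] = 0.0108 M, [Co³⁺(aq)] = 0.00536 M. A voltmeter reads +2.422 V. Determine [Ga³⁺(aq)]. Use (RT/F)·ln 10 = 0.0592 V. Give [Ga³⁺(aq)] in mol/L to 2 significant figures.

0.0029 M

Co³⁺/Co²⁺ is the cathode (higher E°); E°cell = +1.83 − (−0.56) = +2.39 V with n = 3.
Since E = E° − (0.0592/n)·log Q, log Q = n(E° − E)/0.0592 = −1.622.
The balanced reaction is 3 Co³⁺(aq) + Ga(s) → 3 Co²⁺(aq) + Ga³⁺(aq), so Q = ([Co²⁺(aq)]^3·[Ga³⁺(aq)]) / [Co³⁺(aq)]^3.
Substituting the known concentrations and solving, log [Ga³⁺(aq)] = −2.535 and [Ga³⁺(aq)] = 0.0029 M.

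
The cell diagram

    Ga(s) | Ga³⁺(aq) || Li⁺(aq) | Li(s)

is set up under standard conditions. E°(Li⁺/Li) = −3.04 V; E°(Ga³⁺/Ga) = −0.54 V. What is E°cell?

−2.50 V

By convention the left-hand electrode in cell notation is the anode (oxidation) and the right-hand electrode is the cathode (reduction).
E°cell = E°(right) − E°(left) = −3.04 − (−0.54) = −2.50 V.
The negative sign shows that, as written, the cell would require an external voltage to drive the reaction.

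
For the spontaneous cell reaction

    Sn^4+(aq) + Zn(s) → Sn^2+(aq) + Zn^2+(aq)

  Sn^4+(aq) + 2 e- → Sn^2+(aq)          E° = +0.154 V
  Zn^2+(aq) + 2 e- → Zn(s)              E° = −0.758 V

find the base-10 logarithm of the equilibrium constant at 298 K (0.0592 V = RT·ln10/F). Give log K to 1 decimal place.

log K = 30.8

The Sn⁴⁺/Sn²⁺ couple is reduced (cathode); E°cell = +0.154 − (−0.758) = +0.912 V with n = 2.
At equilibrium E = 0, so log K = nE°cell / 0.0592 = (2)(+0.912) / 0.0592 = 30.8.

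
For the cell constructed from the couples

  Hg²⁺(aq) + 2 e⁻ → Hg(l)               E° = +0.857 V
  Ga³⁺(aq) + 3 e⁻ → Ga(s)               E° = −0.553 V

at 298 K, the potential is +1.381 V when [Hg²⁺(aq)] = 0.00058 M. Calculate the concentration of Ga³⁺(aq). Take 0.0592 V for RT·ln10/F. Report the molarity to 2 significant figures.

The Hg²⁺/Hg couple has the larger reduction potential, so it is the cathode: E°cell = +0.857 − (−0.553) = +1.410 V and n = 6.
Rearranging E = E° − (0.0592/n)·log Q gives log Q = 6(+1.410 − (+1.381))/0.0592 = 2.939.
Balancing electrons gives 3 Hg²⁺(aq) + 2 Ga(s) → 3 Hg(l) + 2 Ga³⁺(aq); thus Q = [Ga³⁺(aq)]^2 / [Hg²⁺(aq)]^3.
Isolating [Ga³⁺(aq)] in Q = 10^{2.939} yields log [Ga³⁺(aq)] = −3.385, i.e. 0.00041 M.

0.00041 M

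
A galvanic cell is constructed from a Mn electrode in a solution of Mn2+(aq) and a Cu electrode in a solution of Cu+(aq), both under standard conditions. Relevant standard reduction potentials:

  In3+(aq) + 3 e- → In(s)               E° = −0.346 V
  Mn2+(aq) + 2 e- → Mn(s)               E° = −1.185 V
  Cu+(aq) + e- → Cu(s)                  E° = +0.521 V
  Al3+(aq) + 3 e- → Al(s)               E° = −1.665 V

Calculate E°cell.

The Cu⁺/Cu couple has the higher E°, so Cu ion is reduced (cathode) and Mn is oxidized (anode).
E°cell = E°(cathode) − E°(anode) = +0.521 − (−1.185) = +1.706 V.

+1.706 V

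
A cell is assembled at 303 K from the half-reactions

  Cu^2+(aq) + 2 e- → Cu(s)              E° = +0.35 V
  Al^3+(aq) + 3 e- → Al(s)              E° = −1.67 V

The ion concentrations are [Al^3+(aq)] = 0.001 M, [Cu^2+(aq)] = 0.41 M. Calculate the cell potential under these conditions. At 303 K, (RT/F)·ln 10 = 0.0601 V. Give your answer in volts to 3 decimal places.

+2.068 V

Cu²⁺/Cu is reduced (cathode, E° = +0.35 V) and Al³⁺/Al is oxidized (anode).
The standard potential is +0.35 − (−1.67) = +2.02 V and the balanced reaction transfers n = 6 electrons.
Balancing gives 3 Cu^2+(aq) + 2 Al(s) → 3 Cu(s) + 2 Al^3+(aq); hence Q = [Al^3+(aq)]^2 / [Cu^2+(aq)]^3 = 1.45×10^−5 (log Q = −4.838).
E = E° − (0.0601/n)·log Q = +2.02 − (0.0601/6)(−4.838) = +2.068 V.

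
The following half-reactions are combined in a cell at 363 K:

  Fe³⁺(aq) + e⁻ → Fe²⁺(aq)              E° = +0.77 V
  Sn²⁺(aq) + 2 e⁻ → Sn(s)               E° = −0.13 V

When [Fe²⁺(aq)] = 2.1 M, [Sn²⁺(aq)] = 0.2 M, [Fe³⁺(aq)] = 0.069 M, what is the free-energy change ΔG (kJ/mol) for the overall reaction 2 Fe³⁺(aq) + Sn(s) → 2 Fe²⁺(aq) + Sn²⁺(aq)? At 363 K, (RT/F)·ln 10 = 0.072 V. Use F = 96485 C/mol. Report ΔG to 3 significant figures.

−158 kJ/mol

With Fe³⁺/Fe²⁺ reduced at the cathode, E°cell = +0.77 − (−0.13) = +0.90 V and n = 2.
Q = ([Fe²⁺(aq)]^2·[Sn²⁺(aq)]) / [Fe³⁺(aq)]^2 = 185, so log Q = 2.268 and E = +0.90 − (0.072/2)(2.268) = +0.8184 V.
ΔG = −nFE = −(2)(96485)(+0.8184) J/mol = −158 kJ/mol.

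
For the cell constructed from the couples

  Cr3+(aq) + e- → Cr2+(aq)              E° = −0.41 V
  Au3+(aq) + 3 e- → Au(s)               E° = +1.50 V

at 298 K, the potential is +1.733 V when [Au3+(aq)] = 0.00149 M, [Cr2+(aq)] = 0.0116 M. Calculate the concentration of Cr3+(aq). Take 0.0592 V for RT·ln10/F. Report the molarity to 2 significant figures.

Au³⁺/Au is the cathode (higher E°); E°cell = +1.50 − (−0.41) = +1.91 V with n = 3.
From the Nernst equation, log Q = n(E° − E)/0.0592 = 3·(+1.91 − (+1.733))/0.0592 = 8.970.
Balancing electrons gives Au3+(aq) + 3 Cr2+(aq) → Au(s) + 3 Cr3+(aq); thus Q = [Cr3+(aq)]^3 / ([Au3+(aq)]·[Cr2+(aq)]^3).
Solving for the unknown gives log [Cr3+(aq)] = 0.112, so [Cr3+(aq)] ≈ 1.3 M.

1.3 M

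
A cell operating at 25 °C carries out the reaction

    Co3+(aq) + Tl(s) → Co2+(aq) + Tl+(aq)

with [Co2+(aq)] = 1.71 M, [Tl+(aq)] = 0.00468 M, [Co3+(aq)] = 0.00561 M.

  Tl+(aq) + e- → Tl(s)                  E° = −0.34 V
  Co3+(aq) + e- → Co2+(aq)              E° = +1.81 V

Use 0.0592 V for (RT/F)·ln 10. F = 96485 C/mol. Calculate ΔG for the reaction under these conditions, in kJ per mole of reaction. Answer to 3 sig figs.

With Co³⁺/Co²⁺ reduced at the cathode, E°cell = +1.81 − (−0.34) = +2.15 V and n = 1.
The reaction quotient is ([Co2+(aq)]·[Tl+(aq)]) / [Co3+(aq)] = 1.43; by Nernst, E = +2.15 − (0.0592/1)(0.154) = +2.1409 V.
Finally ΔG = −nFE = −(1)(96485 C/mol)(+2.1409 V) = −207 kJ/mol.

−207 kJ/mol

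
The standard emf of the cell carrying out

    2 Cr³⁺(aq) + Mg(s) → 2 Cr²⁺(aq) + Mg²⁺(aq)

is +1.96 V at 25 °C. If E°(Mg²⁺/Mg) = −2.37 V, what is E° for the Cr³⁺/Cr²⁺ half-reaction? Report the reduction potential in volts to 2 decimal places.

In the reaction as written the Cr³⁺/Cr²⁺ couple is reduced (cathode) and Mg²⁺/Mg is oxidized (anode), so E°cell = E°(Cr³⁺/Cr²⁺) − E°(Mg²⁺/Mg).
E°(Cr³⁺/Cr²⁺) = E°cell + E°(anode) = +1.96 + (−2.37) = −0.41 V.

−0.41 V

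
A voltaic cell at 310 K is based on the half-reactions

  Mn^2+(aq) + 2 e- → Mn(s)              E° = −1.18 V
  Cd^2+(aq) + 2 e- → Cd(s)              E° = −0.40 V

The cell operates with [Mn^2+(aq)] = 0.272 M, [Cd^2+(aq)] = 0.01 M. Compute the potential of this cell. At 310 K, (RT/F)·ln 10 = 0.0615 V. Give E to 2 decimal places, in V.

+0.74 V

Since E°(Cd²⁺/Cd) > E°(Mn²⁺/Mn), Cd²⁺/Cd serves as the cathode.
E°cell = E°cat − E°an = −0.40 − (−1.18) = +0.78 V; n = 2.
For the overall reaction Cd^2+(aq) + Mn(s) → Cd(s) + Mn^2+(aq), Q = [Mn^2+(aq)] / [Cd^2+(aq)] = 27.2, giving log Q = 1.435.
By the Nernst equation, E = +0.78 − (0.0615/2)·(1.435) = +0.74 V.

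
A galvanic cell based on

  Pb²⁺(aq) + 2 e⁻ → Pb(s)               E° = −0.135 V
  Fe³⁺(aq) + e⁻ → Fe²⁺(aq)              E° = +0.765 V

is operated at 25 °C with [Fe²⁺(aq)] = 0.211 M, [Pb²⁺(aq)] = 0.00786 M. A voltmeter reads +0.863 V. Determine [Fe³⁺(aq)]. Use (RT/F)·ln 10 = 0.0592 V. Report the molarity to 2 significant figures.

0.0044 M

Fe³⁺/Fe²⁺ is the cathode (higher E°); E°cell = +0.765 − (−0.135) = +0.900 V with n = 2.
Since E = E° − (0.0592/n)·log Q, log Q = n(E° − E)/0.0592 = 1.250.
For 2 Fe³⁺(aq) + Pb(s) → 2 Fe²⁺(aq) + Pb²⁺(aq), the reaction quotient is Q = ([Fe²⁺(aq)]^2·[Pb²⁺(aq)]) / [Fe³⁺(aq)]^2.
Solving for the unknown gives log [Fe³⁺(aq)] = −2.353, so [Fe³⁺(aq)] ≈ 0.0044 M.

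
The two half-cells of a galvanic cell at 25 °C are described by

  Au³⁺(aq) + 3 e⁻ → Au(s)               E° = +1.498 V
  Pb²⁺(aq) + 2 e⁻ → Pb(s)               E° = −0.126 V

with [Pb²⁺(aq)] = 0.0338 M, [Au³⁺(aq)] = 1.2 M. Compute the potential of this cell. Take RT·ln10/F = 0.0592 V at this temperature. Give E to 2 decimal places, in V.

Au³⁺/Au is reduced (cathode, E° = +1.498 V) and Pb²⁺/Pb is oxidized (anode).
The standard potential is +1.498 − (−0.126) = +1.624 V and the balanced reaction transfers n = 6 electrons.
The balanced reaction is 2 Au³⁺(aq) + 3 Pb(s) → 2 Au(s) + 3 Pb²⁺(aq), so Q = [Pb²⁺(aq)]^3 / [Au³⁺(aq)]^2 = 2.68×10^−5 and log Q = −4.572.
E = E° − (0.0592/n)·log Q = +1.624 − (0.0592/6)(−4.572) = +1.67 V.

+1.67 V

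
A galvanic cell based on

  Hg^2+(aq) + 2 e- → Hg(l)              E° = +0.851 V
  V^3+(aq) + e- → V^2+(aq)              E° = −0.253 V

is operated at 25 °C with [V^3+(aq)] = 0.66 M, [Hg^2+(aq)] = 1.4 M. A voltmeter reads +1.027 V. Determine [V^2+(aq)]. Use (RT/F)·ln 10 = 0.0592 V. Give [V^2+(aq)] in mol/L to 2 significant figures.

0.028 M

Hg²⁺/Hg is the cathode (higher E°); E°cell = +0.851 − (−0.253) = +1.104 V with n = 2.
Rearranging E = E° − (0.0592/n)·log Q gives log Q = 2(+1.104 − (+1.027))/0.0592 = 2.601.
For Hg^2+(aq) + 2 V^2+(aq) → Hg(l) + 2 V^3+(aq), the reaction quotient is Q = [V^3+(aq)]^2 / ([Hg^2+(aq)]·[V^2+(aq)]^2).
Solving for the unknown gives log [V^2+(aq)] = −1.554, so [V^2+(aq)] ≈ 0.028 M.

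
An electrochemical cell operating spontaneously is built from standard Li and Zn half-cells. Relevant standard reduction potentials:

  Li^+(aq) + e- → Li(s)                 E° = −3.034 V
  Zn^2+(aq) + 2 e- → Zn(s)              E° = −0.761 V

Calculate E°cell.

The Zn²⁺/Zn couple has the higher E°, so Zn ion is reduced (cathode) and Li is oxidized (anode).
E°cell = E°(cathode) − E°(anode) = −0.761 − (−3.034) = +2.273 V.

+2.273 V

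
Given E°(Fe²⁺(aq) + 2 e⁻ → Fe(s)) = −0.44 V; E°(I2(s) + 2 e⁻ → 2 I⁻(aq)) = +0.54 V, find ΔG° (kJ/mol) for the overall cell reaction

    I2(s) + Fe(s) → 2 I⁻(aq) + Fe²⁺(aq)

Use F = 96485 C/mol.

−189 kJ/mol

In the reaction as written I2(s) is reduced, so the I₂/I⁻ couple is the cathode and Fe²⁺/Fe is the anode.
E°cell = +0.54 − (−0.44) = +0.98 V; balancing electrons gives n = 2.
ΔG° = −nFE°cell = −(2)(96485)(+0.98) J/mol = −189 kJ/mol.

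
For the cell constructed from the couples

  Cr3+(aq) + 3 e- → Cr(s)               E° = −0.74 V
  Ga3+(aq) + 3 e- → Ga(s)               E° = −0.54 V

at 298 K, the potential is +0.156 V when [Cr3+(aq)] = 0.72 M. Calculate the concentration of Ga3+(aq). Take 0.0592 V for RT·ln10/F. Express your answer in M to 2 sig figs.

With Ga³⁺/Ga at the cathode and Cr³⁺/Cr at the anode, E°cell = −0.54 − (−0.74) = +0.20 V (n = 3).
Rearranging E = E° − (0.0592/n)·log Q gives log Q = 3(+0.20 − (+0.156))/0.0592 = 2.230.
Balancing electrons gives Ga3+(aq) + Cr(s) → Ga(s) + Cr3+(aq); thus Q = [Cr3+(aq)] / [Ga3+(aq)].
Solving for the unknown gives log [Ga3+(aq)] = −2.373, so [Ga3+(aq)] ≈ 0.0042 M.

0.0042 M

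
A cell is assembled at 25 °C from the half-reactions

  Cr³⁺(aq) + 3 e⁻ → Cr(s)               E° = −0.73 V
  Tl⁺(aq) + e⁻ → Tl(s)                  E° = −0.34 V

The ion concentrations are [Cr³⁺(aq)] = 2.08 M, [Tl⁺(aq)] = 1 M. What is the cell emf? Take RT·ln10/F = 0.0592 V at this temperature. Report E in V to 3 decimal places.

Since E°(Tl⁺/Tl) > E°(Cr³⁺/Cr), Tl⁺/Tl serves as the cathode.
E°cell = −0.34 − (−0.73) = +0.39 V, with n = 3 electrons transferred.
Balancing gives 3 Tl⁺(aq) + Cr(s) → 3 Tl(s) + Cr³⁺(aq); hence Q = [Cr³⁺(aq)] / [Tl⁺(aq)]^3 = 2.08 (log Q = 0.318).
E = E° − (0.0592/n)·log Q = +0.39 − (0.0592/3)(0.318) = +0.384 V.

+0.384 V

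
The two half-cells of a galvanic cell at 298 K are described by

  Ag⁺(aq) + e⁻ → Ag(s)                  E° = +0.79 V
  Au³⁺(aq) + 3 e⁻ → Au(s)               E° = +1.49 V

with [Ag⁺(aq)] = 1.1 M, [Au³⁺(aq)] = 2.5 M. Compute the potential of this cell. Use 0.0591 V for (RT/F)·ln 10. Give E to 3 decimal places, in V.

Since E°(Au³⁺/Au) > E°(Ag⁺/Ag), Au³⁺/Au serves as the cathode.
The standard potential is +1.49 − (+0.79) = +0.70 V and the balanced reaction transfers n = 3 electrons.
The balanced reaction is Au³⁺(aq) + 3 Ag(s) → Au(s) + 3 Ag⁺(aq), so Q = [Ag⁺(aq)]^3 / [Au³⁺(aq)] = 0.532 and log Q = −0.274.
E = E° − (0.0591/n)·log Q = +0.70 − (0.0591/3)(−0.274) = +0.705 V.

+0.705 V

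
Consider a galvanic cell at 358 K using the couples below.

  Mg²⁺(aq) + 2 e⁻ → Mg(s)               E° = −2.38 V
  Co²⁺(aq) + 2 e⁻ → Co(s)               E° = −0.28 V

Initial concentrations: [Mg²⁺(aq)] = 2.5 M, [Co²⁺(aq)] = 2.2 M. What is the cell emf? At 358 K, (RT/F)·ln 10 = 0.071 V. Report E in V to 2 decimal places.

Since E°(Co²⁺/Co) > E°(Mg²⁺/Mg), Co²⁺/Co serves as the cathode.
The standard potential is −0.28 − (−2.38) = +2.10 V and the balanced reaction transfers n = 2 electrons.
Balancing gives Co²⁺(aq) + Mg(s) → Co(s) + Mg²⁺(aq); hence Q = [Mg²⁺(aq)] / [Co²⁺(aq)] = 1.14 (log Q = 0.056).
E = E° − (0.071/n)·log Q = +2.10 − (0.071/2)(0.056) = +2.10 V.

+2.10 V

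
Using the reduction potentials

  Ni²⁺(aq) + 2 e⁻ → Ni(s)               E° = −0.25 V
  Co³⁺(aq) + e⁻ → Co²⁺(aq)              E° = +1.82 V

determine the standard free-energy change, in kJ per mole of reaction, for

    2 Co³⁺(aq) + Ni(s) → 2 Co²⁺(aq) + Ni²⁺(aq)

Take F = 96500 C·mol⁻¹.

In the reaction as written Co³⁺(aq) is reduced, so the Co³⁺/Co²⁺ couple is the cathode and Ni²⁺/Ni is the anode.
E°cell = +1.82 − (−0.25) = +2.07 V; balancing electrons gives n = 2.
ΔG° = −nFE°cell = −(2)(96500)(+2.07) J/mol = −400 kJ/mol.

−400 kJ/mol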